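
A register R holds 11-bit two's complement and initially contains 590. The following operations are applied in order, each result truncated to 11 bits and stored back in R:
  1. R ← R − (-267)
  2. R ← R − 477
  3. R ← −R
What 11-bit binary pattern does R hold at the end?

11010000100

Start: R = 590 = 01001001110.
R = 590 − (-267) = 857 = 01101011001
R = 857 − 477 = 380 = 00101111100
R = −(380) = -380 = 11010000100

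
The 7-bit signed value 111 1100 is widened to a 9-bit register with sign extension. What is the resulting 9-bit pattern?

111111100

MSB of 1111100 is 1; replicate it into the new high bits.
11|1111100 → 111111100 (still -4).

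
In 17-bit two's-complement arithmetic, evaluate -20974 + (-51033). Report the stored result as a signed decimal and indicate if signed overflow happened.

-20974 → 11010111000010010
-51033 → 10011100010100111
  11010111000010010
+ 10011100010100111
= 01110011010111001  (discard carry-out 1)
Result 01110011010111001: MSB = 0 → value 59065.
Both addends are negative but the stored result is non-negative: signed overflow. The true value -20974 + (-51033) = -72007 lies outside [-65536, 65535].

59065; overflow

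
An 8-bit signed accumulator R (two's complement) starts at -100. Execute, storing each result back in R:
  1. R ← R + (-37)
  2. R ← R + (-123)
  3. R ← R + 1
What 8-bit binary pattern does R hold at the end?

11111101

Start: R = -100 = 10011100.
R = -100 + (-37) = -137; wraps to 119 = 01110111
R = 119 + (-123) = -4 = 11111100
R = -4 + 1 = -3 = 11111101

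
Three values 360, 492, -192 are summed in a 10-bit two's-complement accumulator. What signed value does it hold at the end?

-364

360 + 492 = 852 → wraps to -172 (1101010100)
-172 + (-192) = -364 (1010010100)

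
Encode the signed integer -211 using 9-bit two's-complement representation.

100101101

|-211| = 211 = 011010011 in 9 bits.
Invert the bits: 100101100. Add 1: 100101101.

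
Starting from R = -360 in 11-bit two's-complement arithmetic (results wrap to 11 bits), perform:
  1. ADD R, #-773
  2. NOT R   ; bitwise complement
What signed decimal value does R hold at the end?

-916

Start: R = -360 = 11010011000.
R = -360 + (-773) = -1133; wraps to 915 = 01110010011
R = NOT 01110010011 = 10001101100 = -916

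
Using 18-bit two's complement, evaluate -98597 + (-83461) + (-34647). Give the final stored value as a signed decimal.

45439

-98597 + (-83461) = -182058 → wraps to 80086 (010011100011010110)
80086 + (-34647) = 45439 (001011000101111111)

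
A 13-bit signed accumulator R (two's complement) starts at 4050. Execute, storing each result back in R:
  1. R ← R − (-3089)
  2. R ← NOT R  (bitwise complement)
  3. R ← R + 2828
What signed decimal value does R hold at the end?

Start: R = 4050 = 0111111010010.
R = 4050 − (-3089) = 7139; wraps to -1053 = 1101111100011
R = NOT 1101111100011 = 0010000011100 = 1052
R = 1052 + 2828 = 3880 = 0111100101000

3880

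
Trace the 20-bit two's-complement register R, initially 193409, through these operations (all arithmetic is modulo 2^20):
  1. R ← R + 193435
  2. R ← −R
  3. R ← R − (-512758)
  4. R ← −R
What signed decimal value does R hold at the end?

-125914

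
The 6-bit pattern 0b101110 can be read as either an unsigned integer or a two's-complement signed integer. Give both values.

Unsigned: 101110 = 46.
Signed: MSB=1 → 46 − 64 = -18.

unsigned = 46, signed = -18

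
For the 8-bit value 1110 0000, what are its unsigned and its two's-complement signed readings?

Unsigned: 11100000 = 224.
Signed: MSB=1 → 224 − 256 = -32.

unsigned = 224, signed = -32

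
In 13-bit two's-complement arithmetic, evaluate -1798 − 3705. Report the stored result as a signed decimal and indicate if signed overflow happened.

-1798 → 1100011111010
3705 → 0111001111001
Subtract via negate-and-add: invert 0111001111001 + 1 = 1000110000111 (i.e. -3705).
  1100011111010
+ 1000110000111
= 0101010000001  (discard carry-out 1)
Result 0101010000001: MSB = 0 → value 2689.
Both addends (after negating the subtrahend) are negative but the stored result is non-negative: signed overflow. The true value -1798 − 3705 = -5503 lies outside [-4096, 4095].

2689; overflow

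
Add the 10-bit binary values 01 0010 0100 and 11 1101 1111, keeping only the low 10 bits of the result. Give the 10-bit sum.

0100000011

  0100100100
+ 1111011111
= 0100000011  (discard carry-out 1)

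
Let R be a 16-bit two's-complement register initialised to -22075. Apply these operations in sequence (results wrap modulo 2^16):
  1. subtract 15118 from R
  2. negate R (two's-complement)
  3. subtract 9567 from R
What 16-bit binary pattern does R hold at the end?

Start: R = -22075 = 1010100111000101.
R = -22075 − 15118 = -37193; wraps to 28343 = 0110111010110111
R = −(28343) = -28343 = 1001000101001001
R = -28343 − 9567 = -37910; wraps to 27626 = 0110101111101010

0110101111101010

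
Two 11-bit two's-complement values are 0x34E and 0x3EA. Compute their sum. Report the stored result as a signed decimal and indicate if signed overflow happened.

-200; overflow

0x34E = 01101001110 = 846 (signed)
0x3EA = 01111101010 = 1002 (signed)
  01101001110
+ 01111101010
= 11100111000
Result 11100111000: MSB = 1 → 1848 − 2048 = -200.
Both addends are non-negative but the stored result is negative: signed overflow. The true value 846 + 1002 = 1848 lies outside [-1024, 1023].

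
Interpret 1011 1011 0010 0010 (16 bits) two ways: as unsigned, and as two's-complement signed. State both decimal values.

Unsigned: 1011101100100010 = 47906.
Signed: MSB=1 → 47906 − 65536 = -17630.

unsigned = 47906, signed = -17630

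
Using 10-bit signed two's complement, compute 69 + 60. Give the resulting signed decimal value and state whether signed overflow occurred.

129; no overflow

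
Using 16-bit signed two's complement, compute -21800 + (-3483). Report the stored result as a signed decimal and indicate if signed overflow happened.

-25283; no overflow

-21800 → 1010101011011000
-3483 → 1111001001100101
  1010101011011000
+ 1111001001100101
= 1001110100111101  (discard carry-out 1)
Result 1001110100111101: MSB = 1 → 40253 − 65536 = -25283.
Both addends are negative and so is the stored result: no signed overflow.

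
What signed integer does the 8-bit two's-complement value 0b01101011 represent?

107

MSB is 0, so the value is non-negative: 01101011 = 107.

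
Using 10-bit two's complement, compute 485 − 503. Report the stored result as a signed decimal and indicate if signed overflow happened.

-18; no overflow

485 → 0111100101
503 → 0111110111
Subtract via negate-and-add: invert 0111110111 + 1 = 1000001001 (i.e. -503).
  0111100101
+ 1000001001
= 1111101110
Result 1111101110: MSB = 1 → 1006 − 1024 = -18.
Addends (after negating the subtrahend) have opposite signs, so signed overflow cannot occur.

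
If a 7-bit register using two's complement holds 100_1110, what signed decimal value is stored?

-50

MSB is 1, so the value is negative.
Invert: 0110001. Add 1: 0110010 = 50. So the value is −50.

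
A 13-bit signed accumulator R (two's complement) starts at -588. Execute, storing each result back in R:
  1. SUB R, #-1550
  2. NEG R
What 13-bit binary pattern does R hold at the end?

Start: R = -588 = 1110110110100.
R = -588 − (-1550) = 962 = 0001111000010
R = −(962) = -962 = 1110000111110

1110000111110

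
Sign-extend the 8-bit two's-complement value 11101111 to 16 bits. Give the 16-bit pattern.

MSB of 11101111 is 1; replicate it into the new high bits.
11111111|11101111 → 1111111111101111 (still -17).

1111111111101111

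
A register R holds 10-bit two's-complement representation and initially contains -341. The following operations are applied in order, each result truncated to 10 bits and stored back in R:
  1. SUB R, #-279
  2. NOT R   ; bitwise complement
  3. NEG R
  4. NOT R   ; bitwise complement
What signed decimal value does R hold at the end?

60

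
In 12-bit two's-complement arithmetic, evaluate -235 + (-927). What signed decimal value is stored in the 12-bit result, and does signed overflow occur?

-1162; no overflow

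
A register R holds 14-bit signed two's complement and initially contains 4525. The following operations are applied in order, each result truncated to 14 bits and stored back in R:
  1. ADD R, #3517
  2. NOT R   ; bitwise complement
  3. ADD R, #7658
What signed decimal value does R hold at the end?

Start: R = 4525 = 01000110101101.
R = 4525 + 3517 = 8042 = 01111101101010
R = NOT 01111101101010 = 10000010010101 = -8043
R = -8043 + 7658 = -385 = 11111001111111

-385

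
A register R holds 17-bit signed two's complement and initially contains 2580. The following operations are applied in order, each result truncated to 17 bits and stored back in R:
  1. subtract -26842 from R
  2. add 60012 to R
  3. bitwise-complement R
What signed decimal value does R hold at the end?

41637

Start: R = 2580 = 00000101000010100.
R = 2580 − (-26842) = 29422 = 00111001011101110
R = 29422 + 60012 = 89434; wraps to -41638 = 10101110101011010
R = NOT 10101110101011010 = 01010001010100101 = 41637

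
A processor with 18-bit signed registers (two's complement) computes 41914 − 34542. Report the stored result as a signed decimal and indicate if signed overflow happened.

7372; no overflow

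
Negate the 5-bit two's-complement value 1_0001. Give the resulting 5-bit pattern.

Invert: 01110. Add 1: 01111.
Check: 10001 = -15, 01111 = 15.

01111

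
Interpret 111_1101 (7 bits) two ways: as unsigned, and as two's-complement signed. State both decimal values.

unsigned = 125, signed = -3

Unsigned: 1111101 = 125.
Signed: MSB=1 → 125 − 128 = -3.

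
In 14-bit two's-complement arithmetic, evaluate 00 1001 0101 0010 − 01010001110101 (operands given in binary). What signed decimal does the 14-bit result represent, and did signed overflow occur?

-2851; no overflow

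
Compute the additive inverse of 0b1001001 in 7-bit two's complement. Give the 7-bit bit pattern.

Invert: 0110110. Add 1: 0110111.

0110111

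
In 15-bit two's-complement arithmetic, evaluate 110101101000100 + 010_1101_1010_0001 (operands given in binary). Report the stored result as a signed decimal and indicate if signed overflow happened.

6373; no overflow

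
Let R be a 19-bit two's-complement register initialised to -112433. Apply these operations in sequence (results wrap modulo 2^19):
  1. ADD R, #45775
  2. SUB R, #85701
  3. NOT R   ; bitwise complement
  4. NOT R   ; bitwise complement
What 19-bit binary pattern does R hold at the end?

1011010110011011001

Start: R = -112433 = 1100100100011001111.
R = -112433 + 45775 = -66658 = 1101111101110011110
R = -66658 − 85701 = -152359 = 1011010110011011001
R = NOT 1011010110011011001 = 0100101001100100110 = 152358
R = NOT 0100101001100100110 = 1011010110011011001 = -152359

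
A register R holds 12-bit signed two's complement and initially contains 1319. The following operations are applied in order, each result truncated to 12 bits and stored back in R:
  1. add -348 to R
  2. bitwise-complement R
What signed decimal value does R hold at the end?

-972

Start: R = 1319 = 010100100111.
R = 1319 + (-348) = 971 = 001111001011
R = NOT 001111001011 = 110000110100 = -972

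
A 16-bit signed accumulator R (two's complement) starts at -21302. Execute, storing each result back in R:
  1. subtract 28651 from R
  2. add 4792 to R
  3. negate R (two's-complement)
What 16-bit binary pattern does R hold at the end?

Start: R = -21302 = 1010110011001010.
R = -21302 − 28651 = -49953; wraps to 15583 = 0011110011011111
R = 15583 + 4792 = 20375 = 0100111110010111
R = −(20375) = -20375 = 1011000001101001

1011000001101001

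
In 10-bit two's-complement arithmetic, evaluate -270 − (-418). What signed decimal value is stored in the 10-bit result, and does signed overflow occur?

-270 → 1011110010
-418 → 1001011110
Subtract via negate-and-add: invert 1001011110 + 1 = 0110100010 (i.e. 418).
  1011110010
+ 0110100010
= 0010010100  (discard carry-out 1)
Result 0010010100: MSB = 0 → value 148.
Addends (after negating the subtrahend) have opposite signs, so signed overflow cannot occur.

148; no overflow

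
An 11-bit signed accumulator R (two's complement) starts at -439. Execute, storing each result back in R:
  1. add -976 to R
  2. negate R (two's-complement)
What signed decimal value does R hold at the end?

Start: R = -439 = 11001001001.
R = -439 + (-976) = -1415; wraps to 633 = 01001111001
R = −(633) = -633 = 10110000111

-633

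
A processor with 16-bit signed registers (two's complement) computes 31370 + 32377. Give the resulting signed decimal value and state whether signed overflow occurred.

31370 → 0111101010001010
32377 → 0111111001111001
  0111101010001010
+ 0111111001111001
= 1111100100000011
Result 1111100100000011: MSB = 1 → 63747 − 65536 = -1789.
Both addends are non-negative but the stored result is negative: signed overflow. The true value 31370 + 32377 = 63747 lies outside [-32768, 32767].

-1789; overflow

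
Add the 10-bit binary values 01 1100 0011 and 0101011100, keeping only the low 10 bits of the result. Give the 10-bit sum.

1100011111

  0111000011
+ 0101011100
= 1100011111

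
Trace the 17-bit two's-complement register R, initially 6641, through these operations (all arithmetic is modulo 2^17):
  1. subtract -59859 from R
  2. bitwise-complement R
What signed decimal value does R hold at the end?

64571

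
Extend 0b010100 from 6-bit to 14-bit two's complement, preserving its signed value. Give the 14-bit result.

MSB of 010100 is 0; replicate it into the new high bits.
00000000|010100 → 00000000010100 (still 20).

00000000010100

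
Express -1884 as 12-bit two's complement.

|-1884| = 1884 = 011101011100 in 12 bits.
Invert the bits: 100010100011. Add 1: 100010100100.

100010100100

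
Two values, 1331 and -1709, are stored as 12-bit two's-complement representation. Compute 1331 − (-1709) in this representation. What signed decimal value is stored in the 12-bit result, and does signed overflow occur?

1331 → 010100110011
-1709 → 100101010011
Subtract via negate-and-add: invert 100101010011 + 1 = 011010101101 (i.e. 1709).
  010100110011
+ 011010101101
= 101111100000
Result 101111100000: MSB = 1 → 3040 − 4096 = -1056.
Both addends (after negating the subtrahend) are non-negative but the stored result is negative: signed overflow. The true value 1331 − (-1709) = 3040 lies outside [-2048, 2047].

-1056; overflow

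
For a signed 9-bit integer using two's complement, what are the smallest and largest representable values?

min = -256, max = 255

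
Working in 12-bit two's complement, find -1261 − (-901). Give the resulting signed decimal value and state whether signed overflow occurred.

-360; no overflow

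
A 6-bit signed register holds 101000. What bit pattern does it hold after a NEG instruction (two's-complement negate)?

Invert: 010111. Add 1: 011000.

011000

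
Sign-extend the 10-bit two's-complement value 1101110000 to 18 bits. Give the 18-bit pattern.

111111111101110000

MSB of 1101110000 is 1; replicate it into the new high bits.
11111111|1101110000 → 111111111101110000 (still -144).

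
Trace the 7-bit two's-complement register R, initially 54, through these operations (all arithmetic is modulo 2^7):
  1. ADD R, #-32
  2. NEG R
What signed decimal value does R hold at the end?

-22

Start: R = 54 = 0110110.
R = 54 + (-32) = 22 = 0010110
R = −(22) = -22 = 1101010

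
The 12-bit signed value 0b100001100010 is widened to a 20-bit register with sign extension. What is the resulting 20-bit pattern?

MSB of 100001100010 is 1; replicate it into the new high bits.
11111111|100001100010 → 11111111100001100010 (still -1950).

11111111100001100010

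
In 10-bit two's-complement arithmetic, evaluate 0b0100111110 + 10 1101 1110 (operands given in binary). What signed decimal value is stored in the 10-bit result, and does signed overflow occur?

28; no overflow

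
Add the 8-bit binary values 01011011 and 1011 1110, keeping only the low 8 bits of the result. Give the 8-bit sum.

00011001

  01011011
+ 10111110
= 00011001  (discard carry-out 1)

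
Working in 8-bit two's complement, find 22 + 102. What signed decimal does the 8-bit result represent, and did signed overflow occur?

124; no overflow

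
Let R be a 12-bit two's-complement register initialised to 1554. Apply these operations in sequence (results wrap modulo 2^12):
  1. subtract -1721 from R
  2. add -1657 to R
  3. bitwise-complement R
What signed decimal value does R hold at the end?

-1619

Start: R = 1554 = 011000010010.
R = 1554 − (-1721) = 3275; wraps to -821 = 110011001011
R = -821 + (-1657) = -2478; wraps to 1618 = 011001010010
R = NOT 011001010010 = 100110101101 = -1619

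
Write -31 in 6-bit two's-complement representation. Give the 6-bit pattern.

100001

|-31| = 31 = 011111 in 6 bits.
Invert the bits: 100000. Add 1: 100001.
Check: 100001 reads as 33 − 64 = -31.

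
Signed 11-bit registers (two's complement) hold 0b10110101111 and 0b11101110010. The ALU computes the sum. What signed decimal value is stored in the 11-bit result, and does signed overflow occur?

-735; no overflow

0b10110101111 → 10110101111 = -593 (signed)
0b11101110010 → 11101110010 = -142 (signed)
  10110101111
+ 11101110010
= 10100100001  (discard carry-out 1)
Result 10100100001: MSB = 1 → 1313 − 2048 = -735.
Both addends are negative and so is the stored result: no signed overflow.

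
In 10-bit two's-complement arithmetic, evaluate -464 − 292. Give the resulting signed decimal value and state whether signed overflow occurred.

-464 → 1000110000
292 → 0100100100
Subtract via negate-and-add: invert 0100100100 + 1 = 1011011100 (i.e. -292).
  1000110000
+ 1011011100
= 0100001100  (discard carry-out 1)
Result 0100001100: MSB = 0 → value 268.
Both addends (after negating the subtrahend) are negative but the stored result is non-negative: signed overflow. The true value -464 − 292 = -756 lies outside [-512, 511].

268; overflow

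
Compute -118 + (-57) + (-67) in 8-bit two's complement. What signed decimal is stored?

-118 + (-57) = -175 → wraps to 81 (01010001)
81 + (-67) = 14 (00001110)

14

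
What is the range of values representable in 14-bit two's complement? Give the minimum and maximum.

min = -8192, max = 8191

Minimum: −2^13 = -8192.
Maximum: 2^13 − 1 = 8191.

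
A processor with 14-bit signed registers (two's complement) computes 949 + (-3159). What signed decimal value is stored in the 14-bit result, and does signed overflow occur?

-2210; no overflow

949 → 00001110110101
-3159 → 11001110101001
  00001110110101
+ 11001110101001
= 11011101011110
Result 11011101011110: MSB = 1 → 14174 − 16384 = -2210.
Addends have opposite signs, so signed overflow cannot occur.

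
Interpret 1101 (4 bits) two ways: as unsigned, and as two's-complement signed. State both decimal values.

Unsigned: 1101 = 13.
Signed: MSB=1 → 13 − 16 = -3.

unsigned = 13, signed = -3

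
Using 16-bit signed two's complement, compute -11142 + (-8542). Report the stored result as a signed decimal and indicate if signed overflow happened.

-19684; no overflow

-11142 → 1101010001111010
-8542 → 1101111010100010
  1101010001111010
+ 1101111010100010
= 1011001100011100  (discard carry-out 1)
Result 1011001100011100: MSB = 1 → 45852 − 65536 = -19684.
Both addends are negative and so is the stored result: no signed overflow.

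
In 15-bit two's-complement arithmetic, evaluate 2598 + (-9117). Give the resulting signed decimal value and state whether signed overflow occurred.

2598 → 000101000100110
-9117 → 101110001100011
  000101000100110
+ 101110001100011
= 110011010001001
Result 110011010001001: MSB = 1 → 26249 − 32768 = -6519.
Addends have opposite signs, so signed overflow cannot occur.

-6519; no overflow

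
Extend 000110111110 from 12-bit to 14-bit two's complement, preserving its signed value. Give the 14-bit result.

MSB of 000110111110 is 0; replicate it into the new high bits.
00|000110111110 → 00000110111110 (still 446).

00000110111110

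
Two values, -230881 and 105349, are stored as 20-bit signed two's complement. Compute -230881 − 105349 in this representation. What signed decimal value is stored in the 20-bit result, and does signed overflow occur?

-230881 → 11000111101000011111
105349 → 00011001101110000101
Subtract via negate-and-add: invert 00011001101110000101 + 1 = 11100110010001111011 (i.e. -105349).
  11000111101000011111
+ 11100110010001111011
= 10101101111010011010  (discard carry-out 1)
Result 10101101111010011010: MSB = 1 → 712346 − 1048576 = -336230.
Both addends (after negating the subtrahend) are negative and so is the stored result: no signed overflow.

-336230; no overflow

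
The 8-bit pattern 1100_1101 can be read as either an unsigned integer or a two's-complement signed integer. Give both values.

unsigned = 205, signed = -51

Unsigned: 11001101 = 205.
Signed: MSB=1 → 205 − 256 = -51.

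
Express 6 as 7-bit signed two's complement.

6 is non-negative, so write it directly in 7 bits: 0000110.

0000110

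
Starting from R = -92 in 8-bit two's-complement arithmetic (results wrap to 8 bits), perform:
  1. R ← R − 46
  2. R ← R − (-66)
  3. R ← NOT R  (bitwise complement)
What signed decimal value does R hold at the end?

71

Start: R = -92 = 10100100.
R = -92 − 46 = -138; wraps to 118 = 01110110
R = 118 − (-66) = 184; wraps to -72 = 10111000
R = NOT 10111000 = 01000111 = 71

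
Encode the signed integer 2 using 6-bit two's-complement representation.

000010

2 is non-negative, so write it directly in 6 bits: 000010.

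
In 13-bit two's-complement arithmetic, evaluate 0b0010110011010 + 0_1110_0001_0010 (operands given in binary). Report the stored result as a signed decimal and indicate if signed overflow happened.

-3156; overflow

0b0010110011010 → 0010110011010 = 1434 (signed)
0_1110_0001_0010 → 0111000010010 = 3602 (signed)
  0010110011010
+ 0111000010010
= 1001110101100
Result 1001110101100: MSB = 1 → 5036 − 8192 = -3156.
Both addends are non-negative but the stored result is negative: signed overflow. The true value 1434 + 3602 = 5036 lies outside [-4096, 4095].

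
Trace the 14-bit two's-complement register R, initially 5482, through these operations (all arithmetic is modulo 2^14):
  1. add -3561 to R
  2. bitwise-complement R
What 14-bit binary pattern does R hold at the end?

Start: R = 5482 = 01010101101010.
R = 5482 + (-3561) = 1921 = 00011110000001
R = NOT 00011110000001 = 11100001111110 = -1922

11100001111110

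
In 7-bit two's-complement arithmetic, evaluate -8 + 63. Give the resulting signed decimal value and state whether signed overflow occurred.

55; no overflow

-8 → 1111000
63 → 0111111
  1111000
+ 0111111
= 0110111  (discard carry-out 1)
Result 0110111: MSB = 0 → value 55.
Addends have opposite signs, so signed overflow cannot occur.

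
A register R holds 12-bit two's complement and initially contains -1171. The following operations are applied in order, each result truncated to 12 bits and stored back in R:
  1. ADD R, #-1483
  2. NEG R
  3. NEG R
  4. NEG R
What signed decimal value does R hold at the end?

-1442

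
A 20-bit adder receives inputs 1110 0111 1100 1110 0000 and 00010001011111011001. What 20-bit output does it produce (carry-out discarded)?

  11100111110011100000
+ 00010001011111011001
= 11111001010010111001

11111001010010111001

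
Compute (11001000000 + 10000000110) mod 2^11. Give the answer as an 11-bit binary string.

  11001000000
+ 10000000110
= 01001000110  (discard carry-out 1)

01001000110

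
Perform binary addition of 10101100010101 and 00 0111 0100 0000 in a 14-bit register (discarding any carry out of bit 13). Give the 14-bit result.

  10101100010101
+ 00011101000000
= 11001001010101

11001001010101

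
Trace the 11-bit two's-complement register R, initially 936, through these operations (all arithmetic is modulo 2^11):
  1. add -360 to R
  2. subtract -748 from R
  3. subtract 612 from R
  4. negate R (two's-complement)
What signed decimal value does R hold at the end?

Start: R = 936 = 01110101000.
R = 936 + (-360) = 576 = 01001000000
R = 576 − (-748) = 1324; wraps to -724 = 10100101100
R = -724 − 612 = -1336; wraps to 712 = 01011001000
R = −(712) = -712 = 10100111000

-712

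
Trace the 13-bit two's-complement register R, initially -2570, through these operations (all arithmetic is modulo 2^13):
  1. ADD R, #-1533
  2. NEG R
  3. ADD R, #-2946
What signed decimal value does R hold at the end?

Start: R = -2570 = 1010111110110.
R = -2570 + (-1533) = -4103; wraps to 4089 = 0111111111001
R = −(4089) = -4089 = 1000000000111
R = -4089 + (-2946) = -7035; wraps to 1157 = 0010010000101

1157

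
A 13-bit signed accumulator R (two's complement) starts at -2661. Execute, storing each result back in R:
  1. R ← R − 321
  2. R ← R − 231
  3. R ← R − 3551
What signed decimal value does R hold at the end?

Start: R = -2661 = 1010110011011.
R = -2661 − 321 = -2982 = 1010001011010
R = -2982 − 231 = -3213 = 1001101110011
R = -3213 − 3551 = -6764; wraps to 1428 = 0010110010100

1428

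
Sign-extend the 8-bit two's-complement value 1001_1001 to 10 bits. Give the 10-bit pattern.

MSB of 10011001 is 1; replicate it into the new high bits.
11|10011001 → 1110011001 (still -103).

1110011001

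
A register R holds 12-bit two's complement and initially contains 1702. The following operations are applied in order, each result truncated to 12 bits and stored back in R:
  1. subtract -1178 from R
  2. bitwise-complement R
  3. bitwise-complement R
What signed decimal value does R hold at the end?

Start: R = 1702 = 011010100110.
R = 1702 − (-1178) = 2880; wraps to -1216 = 101101000000
R = NOT 101101000000 = 010010111111 = 1215
R = NOT 010010111111 = 101101000000 = -1216

-1216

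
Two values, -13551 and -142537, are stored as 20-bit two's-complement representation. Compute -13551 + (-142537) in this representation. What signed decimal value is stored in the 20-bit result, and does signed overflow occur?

-156088; no overflow

-13551 → 11111100101100010001
-142537 → 11011101001100110111
  11111100101100010001
+ 11011101001100110111
= 11011001111001001000  (discard carry-out 1)
Result 11011001111001001000: MSB = 1 → 892488 − 1048576 = -156088.
Both addends are negative and so is the stored result: no signed overflow.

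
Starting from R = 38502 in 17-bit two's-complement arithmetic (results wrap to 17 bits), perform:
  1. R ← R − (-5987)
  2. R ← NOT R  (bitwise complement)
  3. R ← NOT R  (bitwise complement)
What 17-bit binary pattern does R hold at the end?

01010110111001001

Start: R = 38502 = 01001011001100110.
R = 38502 − (-5987) = 44489 = 01010110111001001
R = NOT 01010110111001001 = 10101001000110110 = -44490
R = NOT 10101001000110110 = 01010110111001001 = 44489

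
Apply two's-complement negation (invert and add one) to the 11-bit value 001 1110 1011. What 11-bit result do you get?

11000010101

Invert: 11000010100. Add 1: 11000010101.
Check: 00111101011 = 491, 11000010101 = -491.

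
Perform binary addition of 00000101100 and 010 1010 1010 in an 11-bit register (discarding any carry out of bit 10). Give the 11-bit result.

01011010110

  00000101100
+ 01010101010
= 01011010110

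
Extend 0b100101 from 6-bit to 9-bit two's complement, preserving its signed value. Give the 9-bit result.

111100101

MSB of 100101 is 1; replicate it into the new high bits.
111|100101 → 111100101 (still -27).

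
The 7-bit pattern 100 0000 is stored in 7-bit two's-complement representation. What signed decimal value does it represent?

MSB is 1, so the value is negative.
Invert: 0111111. Add 1: 1000000 = 64. So the value is −64.

-64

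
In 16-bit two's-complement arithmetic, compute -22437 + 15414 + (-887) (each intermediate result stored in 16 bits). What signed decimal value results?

-22437 + 15414 = -7023 (1110010010010001)
-7023 + (-887) = -7910 (1110000100011010)

-7910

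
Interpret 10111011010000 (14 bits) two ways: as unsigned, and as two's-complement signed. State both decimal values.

unsigned = 11984, signed = -4400

Unsigned: 10111011010000 = 11984.
Signed: MSB=1 → 11984 − 16384 = -4400.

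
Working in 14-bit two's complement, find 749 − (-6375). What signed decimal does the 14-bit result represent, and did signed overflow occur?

749 → 00001011101101
-6375 → 10011100011001
Subtract via negate-and-add: invert 10011100011001 + 1 = 01100011100111 (i.e. 6375).
  00001011101101
+ 01100011100111
= 01101111010100
Result 01101111010100: MSB = 0 → value 7124.
Both addends (after negating the subtrahend) are non-negative and so is the stored result: no signed overflow.

7124; no overflow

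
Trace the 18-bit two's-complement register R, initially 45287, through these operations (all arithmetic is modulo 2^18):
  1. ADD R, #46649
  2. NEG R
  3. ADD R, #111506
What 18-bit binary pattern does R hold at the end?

Start: R = 45287 = 001011000011100111.
R = 45287 + 46649 = 91936 = 010110011100100000
R = −(91936) = -91936 = 101001100011100000
R = -91936 + 111506 = 19570 = 000100110001110010

000100110001110010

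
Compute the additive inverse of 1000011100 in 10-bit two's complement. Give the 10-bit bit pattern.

Invert: 0111100011. Add 1: 0111100100.
Check: 1000011100 = -484, 0111100100 = 484.

0111100100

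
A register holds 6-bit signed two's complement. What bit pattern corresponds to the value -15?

110001

|-15| = 15 = 001111 in 6 bits.
Invert the bits: 110000. Add 1: 110001.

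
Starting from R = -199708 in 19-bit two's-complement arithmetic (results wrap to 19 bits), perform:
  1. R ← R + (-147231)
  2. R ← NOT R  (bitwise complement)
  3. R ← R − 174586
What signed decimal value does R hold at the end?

172352

Start: R = -199708 = 1001111001111100100.
R = -199708 + (-147231) = -346939; wraps to 177349 = 0101011010011000101
R = NOT 0101011010011000101 = 1010100101100111010 = -177350
R = -177350 − 174586 = -351936; wraps to 172352 = 0101010000101000000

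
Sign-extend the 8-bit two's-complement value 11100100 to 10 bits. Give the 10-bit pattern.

1111100100

MSB of 11100100 is 1; replicate it into the new high bits.
11|11100100 → 1111100100 (still -28).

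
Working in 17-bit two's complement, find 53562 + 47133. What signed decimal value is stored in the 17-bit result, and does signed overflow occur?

-30377; overflow

53562 → 01101000100111010
47133 → 01011100000011101
  01101000100111010
+ 01011100000011101
= 11000100101010111
Result 11000100101010111: MSB = 1 → 100695 − 131072 = -30377.
Both addends are non-negative but the stored result is negative: signed overflow. The true value 53562 + 47133 = 100695 lies outside [-65536, 65535].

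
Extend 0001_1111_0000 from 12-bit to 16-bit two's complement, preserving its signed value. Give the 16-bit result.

0000000111110000

MSB of 000111110000 is 0; replicate it into the new high bits.
0000|000111110000 → 0000000111110000 (still 496).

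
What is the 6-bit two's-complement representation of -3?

111101

|-3| = 3 = 000011 in 6 bits.
Invert the bits: 111100. Add 1: 111101.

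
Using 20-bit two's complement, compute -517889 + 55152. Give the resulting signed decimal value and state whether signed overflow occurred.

-462737; no overflow

-517889 → 10000001100011111111
55152 → 00001101011101110000
  10000001100011111111
+ 00001101011101110000
= 10001111000001101111
Result 10001111000001101111: MSB = 1 → 585839 − 1048576 = -462737.
Addends have opposite signs, so signed overflow cannot occur.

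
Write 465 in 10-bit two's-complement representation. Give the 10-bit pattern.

465 is non-negative, so write it directly in 10 bits: 0111010001.

0111010001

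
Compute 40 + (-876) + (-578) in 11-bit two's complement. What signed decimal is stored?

634

40 + (-876) = -836 (10010111100)
-836 + (-578) = -1414 → wraps to 634 (01001111010)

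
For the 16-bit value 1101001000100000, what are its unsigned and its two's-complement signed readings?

unsigned = 53792, signed = -11744

Unsigned: 1101001000100000 = 53792.
Signed: MSB=1 → 53792 − 65536 = -11744.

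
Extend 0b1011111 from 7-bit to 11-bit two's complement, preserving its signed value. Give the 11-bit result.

11111011111

MSB of 1011111 is 1; replicate it into the new high bits.
1111|1011111 → 11111011111 (still -33).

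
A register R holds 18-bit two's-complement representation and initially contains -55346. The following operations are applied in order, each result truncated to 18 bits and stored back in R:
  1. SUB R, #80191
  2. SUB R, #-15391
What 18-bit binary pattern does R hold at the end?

Start: R = -55346 = 110010011111001110.
R = -55346 − 80191 = -135537; wraps to 126607 = 011110111010001111
R = 126607 − (-15391) = 141998; wraps to -120146 = 100010101010101110

100010101010101110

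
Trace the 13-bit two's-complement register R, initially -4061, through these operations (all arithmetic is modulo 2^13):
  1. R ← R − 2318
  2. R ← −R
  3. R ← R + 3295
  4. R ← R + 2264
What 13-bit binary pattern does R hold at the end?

Start: R = -4061 = 1000000100011.
R = -4061 − 2318 = -6379; wraps to 1813 = 0011100010101
R = −(1813) = -1813 = 1100011101011
R = -1813 + 3295 = 1482 = 0010111001010
R = 1482 + 2264 = 3746 = 0111010100010

0111010100010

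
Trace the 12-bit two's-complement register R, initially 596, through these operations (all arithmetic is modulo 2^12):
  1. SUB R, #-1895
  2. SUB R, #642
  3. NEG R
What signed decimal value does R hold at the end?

Start: R = 596 = 001001010100.
R = 596 − (-1895) = 2491; wraps to -1605 = 100110111011
R = -1605 − 642 = -2247; wraps to 1849 = 011100111001
R = −(1849) = -1849 = 100011000111

-1849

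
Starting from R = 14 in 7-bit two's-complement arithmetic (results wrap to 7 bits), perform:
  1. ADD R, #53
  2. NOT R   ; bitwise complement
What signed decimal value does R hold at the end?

60

Start: R = 14 = 0001110.
R = 14 + 53 = 67; wraps to -61 = 1000011
R = NOT 1000011 = 0111100 = 60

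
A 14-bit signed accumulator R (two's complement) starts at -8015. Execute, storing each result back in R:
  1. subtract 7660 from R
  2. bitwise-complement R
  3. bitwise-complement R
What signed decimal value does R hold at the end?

709

Start: R = -8015 = 10000010110001.
R = -8015 − 7660 = -15675; wraps to 709 = 00001011000101
R = NOT 00001011000101 = 11110100111010 = -710
R = NOT 11110100111010 = 00001011000101 = 709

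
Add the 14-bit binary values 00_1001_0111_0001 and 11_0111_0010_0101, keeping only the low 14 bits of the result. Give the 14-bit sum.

00000010010110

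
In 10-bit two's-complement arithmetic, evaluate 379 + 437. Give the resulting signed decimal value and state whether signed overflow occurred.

-208; overflow

379 → 0101111011
437 → 0110110101
  0101111011
+ 0110110101
= 1100110000
Result 1100110000: MSB = 1 → 816 − 1024 = -208.
Both addends are non-negative but the stored result is negative: signed overflow. The true value 379 + 437 = 816 lies outside [-512, 511].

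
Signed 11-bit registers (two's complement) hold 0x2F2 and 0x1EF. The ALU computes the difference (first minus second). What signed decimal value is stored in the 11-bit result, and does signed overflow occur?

0x2F2 = 01011110010 = 754 (signed)
0x1EF = 00111101111 = 495 (signed)
Subtract via negate-and-add: invert 00111101111 + 1 = 11000010001 (i.e. -495).
  01011110010
+ 11000010001
= 00100000011  (discard carry-out 1)
Result 00100000011: MSB = 0 → value 259.
Addends (after negating the subtrahend) have opposite signs, so signed overflow cannot occur.

259; no overflow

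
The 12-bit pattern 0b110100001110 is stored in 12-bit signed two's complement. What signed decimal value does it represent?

MSB is 1, so the value is negative.
Unsigned reading: 3342. Subtract 2^12 = 4096: 3342 − 4096 = -754.

-754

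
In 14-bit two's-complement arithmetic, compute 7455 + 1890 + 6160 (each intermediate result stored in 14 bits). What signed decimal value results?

7455 + 1890 = 9345 → wraps to -7039 (10010010000001)
-7039 + 6160 = -879 (11110010010001)

-879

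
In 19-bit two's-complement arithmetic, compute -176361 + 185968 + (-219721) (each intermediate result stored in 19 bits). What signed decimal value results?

-176361 + 185968 = 9607 (0000010010110000111)
9607 + (-219721) = -210114 (1001100101100111110)

-210114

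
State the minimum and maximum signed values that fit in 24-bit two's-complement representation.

Minimum: −2^23 = -8388608.
Maximum: 2^23 − 1 = 8388607.

min = -8388608, max = 8388607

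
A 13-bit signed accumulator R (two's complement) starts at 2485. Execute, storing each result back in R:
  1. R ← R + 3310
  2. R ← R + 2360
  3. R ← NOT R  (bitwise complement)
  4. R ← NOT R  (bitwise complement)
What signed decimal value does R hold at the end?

-37

Start: R = 2485 = 0100110110101.
R = 2485 + 3310 = 5795; wraps to -2397 = 1011010100011
R = -2397 + 2360 = -37 = 1111111011011
R = NOT 1111111011011 = 0000000100100 = 36
R = NOT 0000000100100 = 1111111011011 = -37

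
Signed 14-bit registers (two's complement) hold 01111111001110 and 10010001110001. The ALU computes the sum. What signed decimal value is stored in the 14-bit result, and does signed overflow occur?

1087; no overflow

01111111001110 = 8142 (signed)
10010001110001 = -7055 (signed)
  01111111001110
+ 10010001110001
= 00010000111111  (discard carry-out 1)
Result 00010000111111: MSB = 0 → value 1087.
Addends have opposite signs, so signed overflow cannot occur.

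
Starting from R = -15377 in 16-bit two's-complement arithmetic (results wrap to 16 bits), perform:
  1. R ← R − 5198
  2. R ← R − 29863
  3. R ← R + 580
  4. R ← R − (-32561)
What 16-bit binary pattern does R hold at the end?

1011110001101111

Start: R = -15377 = 1100001111101111.
R = -15377 − 5198 = -20575 = 1010111110100001
R = -20575 − 29863 = -50438; wraps to 15098 = 0011101011111010
R = 15098 + 580 = 15678 = 0011110100111110
R = 15678 − (-32561) = 48239; wraps to -17297 = 1011110001101111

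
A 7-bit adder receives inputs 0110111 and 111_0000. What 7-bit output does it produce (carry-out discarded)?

  0110111
+ 1110000
= 0100111  (discard carry-out 1)

0100111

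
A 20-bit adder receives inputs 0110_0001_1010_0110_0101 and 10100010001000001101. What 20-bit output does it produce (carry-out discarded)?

  01100001101001100101
+ 10100010001000001101
= 00000011110001110010  (discard carry-out 1)

00000011110001110010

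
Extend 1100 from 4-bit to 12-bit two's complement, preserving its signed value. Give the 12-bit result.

111111111100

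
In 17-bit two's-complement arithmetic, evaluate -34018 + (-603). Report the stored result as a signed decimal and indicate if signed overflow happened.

-34018 → 10111101100011110
-603 → 11111110110100101
  10111101100011110
+ 11111110110100101
= 10111100011000011  (discard carry-out 1)
Result 10111100011000011: MSB = 1 → 96451 − 131072 = -34621.
Both addends are negative and so is the stored result: no signed overflow.

-34621; no overflow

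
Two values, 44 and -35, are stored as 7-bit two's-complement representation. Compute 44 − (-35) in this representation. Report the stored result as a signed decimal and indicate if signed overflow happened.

44 → 0101100
-35 → 1011101
Subtract via negate-and-add: invert 1011101 + 1 = 0100011 (i.e. 35).
  0101100
+ 0100011
= 1001111
Result 1001111: MSB = 1 → 79 − 128 = -49.
Both addends (after negating the subtrahend) are non-negative but the stored result is negative: signed overflow. The true value 44 − (-35) = 79 lies outside [-64, 63].

-49; overflow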